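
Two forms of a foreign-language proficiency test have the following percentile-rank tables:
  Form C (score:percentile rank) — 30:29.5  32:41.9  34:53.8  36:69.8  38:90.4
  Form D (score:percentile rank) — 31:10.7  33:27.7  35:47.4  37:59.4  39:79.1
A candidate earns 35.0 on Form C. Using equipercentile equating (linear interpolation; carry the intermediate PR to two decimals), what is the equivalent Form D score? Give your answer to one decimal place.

PR of 35.0 on Form C: 53.8 + (35.0 − 34)/(36 − 34) × (69.8 − 53.8) = 61.80
On Form D, PR 61.80 falls between score 37 (PR 59.4) and 39 (PR 79.1).
Interpolate: 37 + (61.80 − 59.4)/(79.1 − 59.4) × (39 − 37) = 37.2

37.2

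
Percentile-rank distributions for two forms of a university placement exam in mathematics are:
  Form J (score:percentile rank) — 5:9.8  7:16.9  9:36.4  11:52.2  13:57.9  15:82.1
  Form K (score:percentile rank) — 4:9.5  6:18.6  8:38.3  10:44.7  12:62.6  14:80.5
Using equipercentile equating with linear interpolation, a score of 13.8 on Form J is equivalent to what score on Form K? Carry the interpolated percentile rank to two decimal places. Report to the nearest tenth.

PR of 13.8 on Form J: 57.9 + (13.8 − 13)/(15 − 13) × (82.1 − 57.9) = 67.58
On Form K, PR 67.58 falls between score 12 (PR 62.6) and 14 (PR 80.5).
Interpolate: 12 + (67.58 − 62.6)/(80.5 − 62.6) × (14 − 12) = 12.6

12.6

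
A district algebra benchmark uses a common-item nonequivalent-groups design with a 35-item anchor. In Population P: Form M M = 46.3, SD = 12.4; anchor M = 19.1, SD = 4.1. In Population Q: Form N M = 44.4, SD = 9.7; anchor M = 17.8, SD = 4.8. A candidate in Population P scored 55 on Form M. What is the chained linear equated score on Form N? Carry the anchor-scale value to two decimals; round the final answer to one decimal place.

Form M → anchor (Population P): v = (4.1/12.4)(55 − 46.3) + 19.1 = 21.98
anchor → Form N (Population Q): y = (9.7/4.8)(21.98 − 17.8) + 44.4 = 52.8

52.8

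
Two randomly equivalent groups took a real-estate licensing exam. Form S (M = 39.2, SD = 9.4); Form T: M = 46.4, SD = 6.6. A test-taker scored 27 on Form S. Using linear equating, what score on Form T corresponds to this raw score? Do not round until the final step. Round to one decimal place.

37.8

Linear equating: y = (SD_Y/SD_X)(x − M_X) + M_Y
y = (6.6/9.4)(27 − 39.2) + 46.4
y = 0.702128 × -12.2 + 46.4 = -8.5660 + 46.4 = 37.8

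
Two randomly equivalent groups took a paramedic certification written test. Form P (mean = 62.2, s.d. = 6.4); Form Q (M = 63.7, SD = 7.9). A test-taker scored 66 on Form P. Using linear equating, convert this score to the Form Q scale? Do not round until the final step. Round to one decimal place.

Linear equating: y = (SD_Y/SD_X)(x − M_X) + M_Y
y = (7.9/6.4)(66 − 62.2) + 63.7
y = 1.234375 × 3.8 + 63.7 = 4.6906 + 63.7 = 68.4

68.4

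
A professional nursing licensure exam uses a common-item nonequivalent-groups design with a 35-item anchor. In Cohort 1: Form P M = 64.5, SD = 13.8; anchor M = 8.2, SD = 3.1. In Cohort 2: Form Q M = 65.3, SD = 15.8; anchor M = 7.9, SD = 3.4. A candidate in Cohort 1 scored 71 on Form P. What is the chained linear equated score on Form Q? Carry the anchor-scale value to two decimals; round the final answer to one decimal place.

73.5

Form P → anchor (Cohort 1): v = (3.1/13.8)(71 − 64.5) + 8.2 = 9.66
anchor → Form Q (Cohort 2): y = (15.8/3.4)(9.66 − 7.9) + 65.3 = 73.5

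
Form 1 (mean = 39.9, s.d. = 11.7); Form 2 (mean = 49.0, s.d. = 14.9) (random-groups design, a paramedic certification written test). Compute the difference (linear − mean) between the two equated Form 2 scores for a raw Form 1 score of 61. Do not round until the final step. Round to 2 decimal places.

Mean-equated: 61 + (49.0 − 39.9) = 70.10
Linear-equated: (14.9/11.7)(61 − 39.9) + 49.0 = 75.871
Difference = 75.871 − 70.10 = 5.77

5.77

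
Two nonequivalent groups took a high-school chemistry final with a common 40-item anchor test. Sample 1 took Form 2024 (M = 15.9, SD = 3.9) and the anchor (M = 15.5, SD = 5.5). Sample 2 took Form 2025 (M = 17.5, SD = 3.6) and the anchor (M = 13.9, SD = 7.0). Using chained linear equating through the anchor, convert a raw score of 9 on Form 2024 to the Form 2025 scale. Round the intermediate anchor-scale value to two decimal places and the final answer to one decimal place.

Form 2024 → anchor (Sample 1): v = (5.5/3.9)(9 − 15.9) + 15.5 = 5.77
anchor → Form 2025 (Sample 2): y = (3.6/7.0)(5.77 − 13.9) + 17.5 = 13.3

13.3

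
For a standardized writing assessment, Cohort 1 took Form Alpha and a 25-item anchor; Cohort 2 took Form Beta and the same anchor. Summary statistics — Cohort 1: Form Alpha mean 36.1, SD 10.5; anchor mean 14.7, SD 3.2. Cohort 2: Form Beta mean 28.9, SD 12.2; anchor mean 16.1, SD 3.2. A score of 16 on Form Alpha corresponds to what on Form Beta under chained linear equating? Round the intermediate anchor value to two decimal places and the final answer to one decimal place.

0.2

Form Alpha → anchor (Cohort 1): v = (3.2/10.5)(16 − 36.1) + 14.7 = 8.57
anchor → Form Beta (Cohort 2): y = (12.2/3.2)(8.57 − 16.1) + 28.9 = 0.2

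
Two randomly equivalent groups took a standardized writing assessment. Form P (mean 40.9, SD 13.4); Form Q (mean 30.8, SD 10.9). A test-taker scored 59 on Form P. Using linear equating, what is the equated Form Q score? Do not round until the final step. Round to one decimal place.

45.5

Linear equating: y = (SD_Y/SD_X)(x − M_X) + M_Y
y = (10.9/13.4)(59 − 40.9) + 30.8
y = 0.813433 × 18.1 + 30.8 = 14.7231 + 30.8 = 45.5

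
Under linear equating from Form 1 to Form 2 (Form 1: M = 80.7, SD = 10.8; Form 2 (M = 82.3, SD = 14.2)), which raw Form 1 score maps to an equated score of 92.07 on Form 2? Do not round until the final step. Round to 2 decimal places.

Invert y = (SD_Y/SD_X)(x − M_X) + M_Y:
x = (SD_X/SD_Y)(y − M_Y) + M_X = (10.8/14.2)(92.07 − 82.3) + 80.7
x = 0.760563 × 9.770 + 80.7 = 88.13

88.13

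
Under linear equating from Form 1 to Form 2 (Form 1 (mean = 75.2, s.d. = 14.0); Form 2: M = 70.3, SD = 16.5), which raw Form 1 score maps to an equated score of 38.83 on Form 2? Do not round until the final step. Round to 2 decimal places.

48.50

Invert y = (SD_Y/SD_X)(x − M_X) + M_Y:
x = (SD_X/SD_Y)(y − M_Y) + M_X = (14.0/16.5)(38.83 − 70.3) + 75.2
x = 0.848485 × -31.470 + 75.2 = 48.50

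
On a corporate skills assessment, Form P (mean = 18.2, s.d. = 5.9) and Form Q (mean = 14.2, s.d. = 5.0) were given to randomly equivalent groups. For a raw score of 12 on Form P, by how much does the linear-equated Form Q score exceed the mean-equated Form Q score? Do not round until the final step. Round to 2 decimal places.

0.95

Mean-equated: 12 + (14.2 − 18.2) = 8.00
Linear-equated: (5.0/5.9)(12 − 18.2) + 14.2 = 8.946
Difference = 8.946 − 8.00 = 0.95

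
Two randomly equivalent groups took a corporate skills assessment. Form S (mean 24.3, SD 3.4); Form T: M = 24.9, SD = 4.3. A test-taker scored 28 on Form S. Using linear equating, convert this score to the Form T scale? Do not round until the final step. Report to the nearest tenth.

29.6

Linear equating: y = (SD_Y/SD_X)(x − M_X) + M_Y
y = (4.3/3.4)(28 − 24.3) + 24.9
y = 1.264706 × 3.7 + 24.9 = 4.6794 + 24.9 = 29.6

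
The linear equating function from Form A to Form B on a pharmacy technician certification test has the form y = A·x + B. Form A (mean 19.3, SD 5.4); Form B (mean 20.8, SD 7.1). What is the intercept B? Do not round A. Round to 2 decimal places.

A = SD_Y / SD_X = 7.1 / 5.4 = 1.314815
B = M_Y − A·M_X = 20.8 − 1.314815 × 19.3 = -4.58

-4.58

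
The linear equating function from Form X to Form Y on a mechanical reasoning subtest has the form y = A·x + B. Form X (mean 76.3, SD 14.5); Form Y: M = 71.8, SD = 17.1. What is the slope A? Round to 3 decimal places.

A = SD_Y / SD_X = 17.1 / 14.5 = 1.179

1.179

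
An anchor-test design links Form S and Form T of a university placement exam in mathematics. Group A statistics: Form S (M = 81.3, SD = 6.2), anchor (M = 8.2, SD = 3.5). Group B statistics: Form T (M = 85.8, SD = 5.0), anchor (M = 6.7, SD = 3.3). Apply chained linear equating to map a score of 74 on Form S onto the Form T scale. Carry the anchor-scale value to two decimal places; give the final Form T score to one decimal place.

81.8

Form S → anchor (Group A): v = (3.5/6.2)(74 − 81.3) + 8.2 = 4.08
anchor → Form T (Group B): y = (5.0/3.3)(4.08 − 6.7) + 85.8 = 81.8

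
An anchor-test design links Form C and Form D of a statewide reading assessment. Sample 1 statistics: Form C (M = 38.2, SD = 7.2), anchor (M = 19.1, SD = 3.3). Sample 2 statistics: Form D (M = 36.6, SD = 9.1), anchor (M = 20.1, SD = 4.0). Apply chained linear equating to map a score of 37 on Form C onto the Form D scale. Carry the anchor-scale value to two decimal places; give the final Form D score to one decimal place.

33.1

Form C → anchor (Sample 1): v = (3.3/7.2)(37 − 38.2) + 19.1 = 18.55
anchor → Form D (Sample 2): y = (9.1/4.0)(18.55 − 20.1) + 36.6 = 33.1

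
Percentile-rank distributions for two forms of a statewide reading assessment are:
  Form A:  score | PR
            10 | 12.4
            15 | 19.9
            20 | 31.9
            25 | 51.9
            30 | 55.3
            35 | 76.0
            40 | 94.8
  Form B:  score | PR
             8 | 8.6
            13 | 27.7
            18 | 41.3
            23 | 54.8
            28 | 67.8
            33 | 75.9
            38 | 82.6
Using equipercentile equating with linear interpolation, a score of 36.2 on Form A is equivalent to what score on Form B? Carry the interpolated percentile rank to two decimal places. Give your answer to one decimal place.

PR of 36.2 on Form A: 76.0 + (36.2 − 35)/(40 − 35) × (94.8 − 76.0) = 80.51
On Form B, PR 80.51 falls between score 33 (PR 75.9) and 38 (PR 82.6).
Interpolate: 33 + (80.51 − 75.9)/(82.6 − 75.9) × (38 − 33) = 36.4

36.4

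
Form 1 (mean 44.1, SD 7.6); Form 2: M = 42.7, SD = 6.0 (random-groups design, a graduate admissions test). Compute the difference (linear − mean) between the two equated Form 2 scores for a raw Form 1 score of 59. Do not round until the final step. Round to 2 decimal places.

Mean-equated: 59 + (42.7 − 44.1) = 57.60
Linear-equated: (6.0/7.6)(59 − 44.1) + 42.7 = 54.463
Difference = 54.463 − 57.60 = -3.14

-3.14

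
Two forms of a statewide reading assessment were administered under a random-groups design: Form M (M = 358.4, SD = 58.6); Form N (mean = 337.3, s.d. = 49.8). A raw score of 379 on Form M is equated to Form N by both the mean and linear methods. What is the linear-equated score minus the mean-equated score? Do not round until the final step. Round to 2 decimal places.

Mean-equated: 379 + (337.3 − 358.4) = 357.90
Linear-equated: (49.8/58.6)(379 − 358.4) + 337.3 = 354.806
Difference = 354.806 − 357.90 = -3.09

-3.09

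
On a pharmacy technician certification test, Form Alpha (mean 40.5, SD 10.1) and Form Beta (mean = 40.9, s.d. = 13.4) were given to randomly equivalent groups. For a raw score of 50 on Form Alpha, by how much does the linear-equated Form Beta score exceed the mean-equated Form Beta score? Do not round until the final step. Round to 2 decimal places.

Mean-equated: 50 + (40.9 − 40.5) = 50.40
Linear-equated: (13.4/10.1)(50 − 40.5) + 40.9 = 53.504
Difference = 53.504 − 50.40 = 3.10

3.10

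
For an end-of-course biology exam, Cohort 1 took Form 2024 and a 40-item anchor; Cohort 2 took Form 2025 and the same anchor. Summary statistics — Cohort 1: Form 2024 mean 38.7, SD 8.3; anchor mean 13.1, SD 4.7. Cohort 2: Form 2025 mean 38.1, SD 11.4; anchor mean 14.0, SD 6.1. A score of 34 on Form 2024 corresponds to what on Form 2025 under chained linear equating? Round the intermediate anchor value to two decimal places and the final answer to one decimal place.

31.4

Form 2024 → anchor (Cohort 1): v = (4.7/8.3)(34 − 38.7) + 13.1 = 10.44
anchor → Form 2025 (Cohort 2): y = (11.4/6.1)(10.44 − 14.0) + 38.1 = 31.4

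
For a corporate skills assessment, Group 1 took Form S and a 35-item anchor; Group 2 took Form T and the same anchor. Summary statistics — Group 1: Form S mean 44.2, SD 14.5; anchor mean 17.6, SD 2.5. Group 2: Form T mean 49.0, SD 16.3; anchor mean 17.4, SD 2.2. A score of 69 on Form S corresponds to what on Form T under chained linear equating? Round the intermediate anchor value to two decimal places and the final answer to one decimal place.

82.2

Form S → anchor (Group 1): v = (2.5/14.5)(69 − 44.2) + 17.6 = 21.88
anchor → Form T (Group 2): y = (16.3/2.2)(21.88 − 17.4) + 49.0 = 82.2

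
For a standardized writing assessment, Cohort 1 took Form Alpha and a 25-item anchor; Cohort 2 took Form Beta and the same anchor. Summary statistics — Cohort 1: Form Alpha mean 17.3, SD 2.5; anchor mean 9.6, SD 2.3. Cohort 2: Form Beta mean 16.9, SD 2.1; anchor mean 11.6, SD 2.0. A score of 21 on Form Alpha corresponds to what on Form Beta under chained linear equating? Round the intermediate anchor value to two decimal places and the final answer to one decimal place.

18.4

Form Alpha → anchor (Cohort 1): v = (2.3/2.5)(21 − 17.3) + 9.6 = 13.00
anchor → Form Beta (Cohort 2): y = (2.1/2.0)(13.00 − 11.6) + 16.9 = 18.4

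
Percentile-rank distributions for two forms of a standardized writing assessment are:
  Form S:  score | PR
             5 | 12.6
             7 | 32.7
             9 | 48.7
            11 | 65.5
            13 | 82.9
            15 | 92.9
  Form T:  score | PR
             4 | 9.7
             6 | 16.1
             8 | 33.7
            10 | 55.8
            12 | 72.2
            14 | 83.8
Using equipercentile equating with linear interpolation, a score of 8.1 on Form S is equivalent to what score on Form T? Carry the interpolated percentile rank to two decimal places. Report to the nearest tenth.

8.7

PR of 8.1 on Form S: 32.7 + (8.1 − 7)/(9 − 7) × (48.7 − 32.7) = 41.50
On Form T, PR 41.50 falls between score 8 (PR 33.7) and 10 (PR 55.8).
Interpolate: 8 + (41.50 − 33.7)/(55.8 − 33.7) × (10 − 8) = 8.7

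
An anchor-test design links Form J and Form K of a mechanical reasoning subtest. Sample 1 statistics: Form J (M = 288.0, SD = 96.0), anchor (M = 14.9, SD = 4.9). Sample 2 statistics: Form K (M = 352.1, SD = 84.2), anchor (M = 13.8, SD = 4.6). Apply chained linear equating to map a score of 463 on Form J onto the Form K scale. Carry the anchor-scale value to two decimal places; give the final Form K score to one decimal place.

Form J → anchor (Sample 1): v = (4.9/96.0)(463 − 288.0) + 14.9 = 23.83
anchor → Form K (Sample 2): y = (84.2/4.6)(23.83 − 13.8) + 352.1 = 535.7

535.7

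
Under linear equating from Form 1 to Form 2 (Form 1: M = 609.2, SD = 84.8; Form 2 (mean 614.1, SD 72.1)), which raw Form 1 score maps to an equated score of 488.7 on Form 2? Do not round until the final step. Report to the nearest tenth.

461.7

Invert y = (SD_Y/SD_X)(x − M_X) + M_Y:
x = (SD_X/SD_Y)(y − M_Y) + M_X = (84.8/72.1)(488.7 − 614.1) + 609.2
x = 1.176144 × -125.400 + 609.2 = 461.7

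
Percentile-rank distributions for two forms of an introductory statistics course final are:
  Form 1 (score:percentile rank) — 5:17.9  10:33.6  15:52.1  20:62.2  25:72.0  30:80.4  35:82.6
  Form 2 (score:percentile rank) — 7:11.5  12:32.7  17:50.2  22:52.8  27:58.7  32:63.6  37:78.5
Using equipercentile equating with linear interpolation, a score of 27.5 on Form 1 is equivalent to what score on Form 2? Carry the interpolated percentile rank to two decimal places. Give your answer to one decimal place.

PR of 27.5 on Form 1: 72.0 + (27.5 − 25)/(30 − 25) × (80.4 − 72.0) = 76.20
On Form 2, PR 76.20 falls between score 32 (PR 63.6) and 37 (PR 78.5).
Interpolate: 32 + (76.20 − 63.6)/(78.5 − 63.6) × (37 − 32) = 36.2

36.2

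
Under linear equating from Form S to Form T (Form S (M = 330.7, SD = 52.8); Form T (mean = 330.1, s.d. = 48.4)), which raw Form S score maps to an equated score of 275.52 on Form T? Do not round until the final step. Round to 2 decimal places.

Invert y = (SD_Y/SD_X)(x − M_X) + M_Y:
x = (SD_X/SD_Y)(y − M_Y) + M_X = (52.8/48.4)(275.52 − 330.1) + 330.7
x = 1.090909 × -54.580 + 330.7 = 271.16

271.16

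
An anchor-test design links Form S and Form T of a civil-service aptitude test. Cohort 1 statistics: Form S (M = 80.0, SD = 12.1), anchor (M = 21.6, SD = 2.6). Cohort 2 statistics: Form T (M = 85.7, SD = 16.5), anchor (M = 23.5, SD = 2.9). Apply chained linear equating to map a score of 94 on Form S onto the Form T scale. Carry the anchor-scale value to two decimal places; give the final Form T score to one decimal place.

92.0

Form S → anchor (Cohort 1): v = (2.6/12.1)(94 − 80.0) + 21.6 = 24.61
anchor → Form T (Cohort 2): y = (16.5/2.9)(24.61 − 23.5) + 85.7 = 92.0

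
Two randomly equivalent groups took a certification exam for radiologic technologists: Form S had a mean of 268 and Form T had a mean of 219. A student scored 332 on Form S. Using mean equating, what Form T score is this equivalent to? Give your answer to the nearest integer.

Mean equating: y = x + (M_Y − M_X) = 332 + (219 − 268) = 283

283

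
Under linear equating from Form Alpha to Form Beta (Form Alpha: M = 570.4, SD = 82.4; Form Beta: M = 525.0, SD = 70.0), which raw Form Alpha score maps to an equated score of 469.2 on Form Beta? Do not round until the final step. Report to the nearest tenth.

504.7

Invert y = (SD_Y/SD_X)(x − M_X) + M_Y:
x = (SD_X/SD_Y)(y − M_Y) + M_X = (82.4/70.0)(469.2 − 525.0) + 570.4
x = 1.177143 × -55.800 + 570.4 = 504.7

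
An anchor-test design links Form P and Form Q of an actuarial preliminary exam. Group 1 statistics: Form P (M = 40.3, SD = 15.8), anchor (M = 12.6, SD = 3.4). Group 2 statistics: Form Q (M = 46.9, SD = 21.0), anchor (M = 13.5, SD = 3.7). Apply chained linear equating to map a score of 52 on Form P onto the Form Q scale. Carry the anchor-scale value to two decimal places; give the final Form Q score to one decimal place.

56.1

Form P → anchor (Group 1): v = (3.4/15.8)(52 − 40.3) + 12.6 = 15.12
anchor → Form Q (Group 2): y = (21.0/3.7)(15.12 − 13.5) + 46.9 = 56.1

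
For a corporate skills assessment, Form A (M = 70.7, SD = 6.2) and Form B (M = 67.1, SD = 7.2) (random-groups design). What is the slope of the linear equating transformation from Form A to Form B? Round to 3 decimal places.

A = SD_Y / SD_X = 7.2 / 6.2 = 1.161

1.161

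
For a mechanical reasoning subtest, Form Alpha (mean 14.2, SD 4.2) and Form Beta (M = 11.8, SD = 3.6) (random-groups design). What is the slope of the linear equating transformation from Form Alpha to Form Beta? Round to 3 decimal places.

0.857

A = SD_Y / SD_X = 3.6 / 4.2 = 0.857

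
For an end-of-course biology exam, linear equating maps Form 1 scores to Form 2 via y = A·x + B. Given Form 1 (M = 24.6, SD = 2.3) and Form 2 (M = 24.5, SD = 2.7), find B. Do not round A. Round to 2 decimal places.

-4.38

A = SD_Y / SD_X = 2.7 / 2.3 = 1.173913
B = M_Y − A·M_X = 24.5 − 1.173913 × 24.6 = -4.38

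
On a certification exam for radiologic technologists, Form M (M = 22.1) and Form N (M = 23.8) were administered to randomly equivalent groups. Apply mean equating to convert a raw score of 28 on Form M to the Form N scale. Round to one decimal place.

Mean equating: y = x + (M_Y − M_X) = 28 + (23.8 − 22.1) = 29.7

29.7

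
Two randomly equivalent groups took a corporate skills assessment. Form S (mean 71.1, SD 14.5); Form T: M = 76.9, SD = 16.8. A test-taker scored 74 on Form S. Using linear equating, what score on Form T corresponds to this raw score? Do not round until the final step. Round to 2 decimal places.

80.26

Linear equating: y = (SD_Y/SD_X)(x − M_X) + M_Y
y = (16.8/14.5)(74 − 71.1) + 76.9
y = 1.158621 × 2.9 + 76.9 = 3.3600 + 76.9 = 80.26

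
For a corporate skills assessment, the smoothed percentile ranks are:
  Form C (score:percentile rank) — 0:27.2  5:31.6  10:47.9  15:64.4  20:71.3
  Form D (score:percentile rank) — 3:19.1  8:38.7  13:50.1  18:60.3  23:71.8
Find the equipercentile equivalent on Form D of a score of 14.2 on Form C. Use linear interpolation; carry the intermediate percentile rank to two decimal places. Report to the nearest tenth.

18.6

PR of 14.2 on Form C: 47.9 + (14.2 − 10)/(15 − 10) × (64.4 − 47.9) = 61.76
On Form D, PR 61.76 falls between score 18 (PR 60.3) and 23 (PR 71.8).
Interpolate: 18 + (61.76 − 60.3)/(71.8 − 60.3) × (23 − 18) = 18.6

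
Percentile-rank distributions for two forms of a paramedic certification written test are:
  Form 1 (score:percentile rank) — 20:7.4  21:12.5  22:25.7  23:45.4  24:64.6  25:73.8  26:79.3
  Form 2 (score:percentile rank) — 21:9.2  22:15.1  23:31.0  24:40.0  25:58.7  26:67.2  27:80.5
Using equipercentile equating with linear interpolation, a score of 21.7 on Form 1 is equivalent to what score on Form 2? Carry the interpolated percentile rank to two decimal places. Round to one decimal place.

PR of 21.7 on Form 1: 12.5 + (21.7 − 21)/(22 − 21) × (25.7 − 12.5) = 21.74
On Form 2, PR 21.74 falls between score 22 (PR 15.1) and 23 (PR 31.0).
Interpolate: 22 + (21.74 − 15.1)/(31.0 − 15.1) × (23 − 22) = 22.4

22.4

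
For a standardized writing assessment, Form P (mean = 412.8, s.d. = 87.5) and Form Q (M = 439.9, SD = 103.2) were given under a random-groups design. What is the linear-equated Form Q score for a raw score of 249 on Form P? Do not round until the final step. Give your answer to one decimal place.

Linear equating: y = (SD_Y/SD_X)(x − M_X) + M_Y
y = (103.2/87.5)(249 − 412.8) + 439.9
y = 1.179429 × -163.8 + 439.9 = -193.1904 + 439.9 = 246.7

246.7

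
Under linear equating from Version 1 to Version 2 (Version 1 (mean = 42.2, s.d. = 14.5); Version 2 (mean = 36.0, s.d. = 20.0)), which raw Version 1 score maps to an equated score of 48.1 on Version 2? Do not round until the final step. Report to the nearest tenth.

Invert y = (SD_Y/SD_X)(x − M_X) + M_Y:
x = (SD_X/SD_Y)(y − M_Y) + M_X = (14.5/20.0)(48.1 − 36.0) + 42.2
x = 0.725000 × 12.100 + 42.2 = 51.0

51.0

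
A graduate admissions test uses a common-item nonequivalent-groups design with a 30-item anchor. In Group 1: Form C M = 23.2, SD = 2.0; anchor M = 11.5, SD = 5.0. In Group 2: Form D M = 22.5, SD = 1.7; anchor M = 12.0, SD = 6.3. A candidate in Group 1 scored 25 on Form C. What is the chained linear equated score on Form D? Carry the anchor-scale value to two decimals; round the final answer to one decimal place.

Form C → anchor (Group 1): v = (5.0/2.0)(25 − 23.2) + 11.5 = 16.00
anchor → Form D (Group 2): y = (1.7/6.3)(16.00 − 12.0) + 22.5 = 23.6

23.6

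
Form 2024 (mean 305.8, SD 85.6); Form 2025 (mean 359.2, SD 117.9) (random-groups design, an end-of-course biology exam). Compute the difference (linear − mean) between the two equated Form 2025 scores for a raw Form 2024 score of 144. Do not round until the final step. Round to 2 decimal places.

Mean-equated: 144 + (359.2 − 305.8) = 197.40
Linear-equated: (117.9/85.6)(144 − 305.8) + 359.2 = 136.347
Difference = 136.347 − 197.40 = -61.05

-61.05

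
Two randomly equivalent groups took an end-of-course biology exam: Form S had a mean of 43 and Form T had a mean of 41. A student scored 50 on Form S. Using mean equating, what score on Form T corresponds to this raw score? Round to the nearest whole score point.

48

Mean equating: y = x + (M_Y − M_X) = 50 + (41 − 43) = 48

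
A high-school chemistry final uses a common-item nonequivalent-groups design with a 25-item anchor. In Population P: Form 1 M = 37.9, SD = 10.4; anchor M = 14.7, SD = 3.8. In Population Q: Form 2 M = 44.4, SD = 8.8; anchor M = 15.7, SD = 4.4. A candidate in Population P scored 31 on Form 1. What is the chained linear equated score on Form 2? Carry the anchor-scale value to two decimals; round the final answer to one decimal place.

Form 1 → anchor (Population P): v = (3.8/10.4)(31 − 37.9) + 14.7 = 12.18
anchor → Form 2 (Population Q): y = (8.8/4.4)(12.18 − 15.7) + 44.4 = 37.4

37.4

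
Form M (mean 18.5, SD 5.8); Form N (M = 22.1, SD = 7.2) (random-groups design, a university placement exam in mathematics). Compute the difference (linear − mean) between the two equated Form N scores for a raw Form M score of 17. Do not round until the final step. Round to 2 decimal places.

Mean-equated: 17 + (22.1 − 18.5) = 20.60
Linear-equated: (7.2/5.8)(17 − 18.5) + 22.1 = 20.238
Difference = 20.238 − 20.60 = -0.36

-0.36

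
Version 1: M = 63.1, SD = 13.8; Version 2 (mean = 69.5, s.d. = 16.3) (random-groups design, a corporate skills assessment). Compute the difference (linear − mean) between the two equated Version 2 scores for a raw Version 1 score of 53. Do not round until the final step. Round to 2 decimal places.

Mean-equated: 53 + (69.5 − 63.1) = 59.40
Linear-equated: (16.3/13.8)(53 − 63.1) + 69.5 = 57.570
Difference = 57.570 − 59.40 = -1.83

-1.83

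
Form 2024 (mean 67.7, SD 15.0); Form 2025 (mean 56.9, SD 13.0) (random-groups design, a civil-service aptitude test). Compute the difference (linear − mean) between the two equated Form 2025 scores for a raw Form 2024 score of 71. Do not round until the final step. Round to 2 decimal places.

Mean-equated: 71 + (56.9 − 67.7) = 60.20
Linear-equated: (13.0/15.0)(71 − 67.7) + 56.9 = 59.760
Difference = 59.760 − 60.20 = -0.44

-0.44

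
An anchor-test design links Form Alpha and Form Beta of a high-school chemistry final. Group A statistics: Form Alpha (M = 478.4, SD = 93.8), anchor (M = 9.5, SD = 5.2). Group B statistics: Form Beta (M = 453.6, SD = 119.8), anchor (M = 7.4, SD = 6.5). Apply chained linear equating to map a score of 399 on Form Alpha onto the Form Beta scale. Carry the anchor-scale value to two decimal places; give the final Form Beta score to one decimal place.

Form Alpha → anchor (Group A): v = (5.2/93.8)(399 − 478.4) + 9.5 = 5.10
anchor → Form Beta (Group B): y = (119.8/6.5)(5.10 − 7.4) + 453.6 = 411.2

411.2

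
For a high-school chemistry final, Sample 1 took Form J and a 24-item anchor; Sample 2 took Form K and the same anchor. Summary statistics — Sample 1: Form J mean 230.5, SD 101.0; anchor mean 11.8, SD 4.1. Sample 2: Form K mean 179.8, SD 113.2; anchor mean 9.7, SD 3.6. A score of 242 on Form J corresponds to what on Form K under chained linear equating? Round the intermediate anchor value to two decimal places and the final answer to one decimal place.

Form J → anchor (Sample 1): v = (4.1/101.0)(242 − 230.5) + 11.8 = 12.27
anchor → Form K (Sample 2): y = (113.2/3.6)(12.27 − 9.7) + 179.8 = 260.6

260.6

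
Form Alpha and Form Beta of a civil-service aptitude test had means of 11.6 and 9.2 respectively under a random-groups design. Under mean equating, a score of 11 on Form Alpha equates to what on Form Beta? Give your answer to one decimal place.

8.6

Mean equating: y = x + (M_Y − M_X) = 11 + (9.2 − 11.6) = 8.6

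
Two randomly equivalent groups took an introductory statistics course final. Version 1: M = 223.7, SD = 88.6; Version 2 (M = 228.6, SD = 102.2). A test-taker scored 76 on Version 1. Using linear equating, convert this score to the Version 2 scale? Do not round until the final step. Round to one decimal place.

58.2

Linear equating: y = (SD_Y/SD_X)(x − M_X) + M_Y
y = (102.2/88.6)(76 − 223.7) + 228.6
y = 1.153499 × -147.7 + 228.6 = -170.3718 + 228.6 = 58.2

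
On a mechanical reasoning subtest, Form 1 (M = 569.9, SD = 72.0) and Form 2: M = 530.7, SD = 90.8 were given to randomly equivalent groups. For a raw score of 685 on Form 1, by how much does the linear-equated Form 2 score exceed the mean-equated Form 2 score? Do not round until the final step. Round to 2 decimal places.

Mean-equated: 685 + (530.7 − 569.9) = 645.80
Linear-equated: (90.8/72.0)(685 − 569.9) + 530.7 = 675.854
Difference = 675.854 − 645.80 = 30.05

30.05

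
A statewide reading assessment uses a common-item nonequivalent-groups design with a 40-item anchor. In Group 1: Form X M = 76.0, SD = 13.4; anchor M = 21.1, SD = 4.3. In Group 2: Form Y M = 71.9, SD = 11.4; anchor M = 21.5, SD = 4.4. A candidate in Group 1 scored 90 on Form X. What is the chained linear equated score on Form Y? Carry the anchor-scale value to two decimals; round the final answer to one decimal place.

Form X → anchor (Group 1): v = (4.3/13.4)(90 − 76.0) + 21.1 = 25.59
anchor → Form Y (Group 2): y = (11.4/4.4)(25.59 − 21.5) + 71.9 = 82.5

82.5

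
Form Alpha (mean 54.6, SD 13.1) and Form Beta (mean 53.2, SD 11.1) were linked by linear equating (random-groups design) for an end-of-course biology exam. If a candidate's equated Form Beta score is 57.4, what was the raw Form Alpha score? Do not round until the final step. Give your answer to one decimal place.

Invert y = (SD_Y/SD_X)(x − M_X) + M_Y:
x = (SD_X/SD_Y)(y − M_Y) + M_X = (13.1/11.1)(57.4 − 53.2) + 54.6
x = 1.180180 × 4.200 + 54.6 = 59.6

59.6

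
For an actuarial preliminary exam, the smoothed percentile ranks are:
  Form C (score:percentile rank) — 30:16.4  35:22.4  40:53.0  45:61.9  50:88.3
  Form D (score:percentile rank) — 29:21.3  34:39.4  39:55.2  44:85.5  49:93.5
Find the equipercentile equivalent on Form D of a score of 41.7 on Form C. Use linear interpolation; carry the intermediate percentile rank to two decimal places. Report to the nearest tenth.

PR of 41.7 on Form C: 53.0 + (41.7 − 40)/(45 − 40) × (61.9 − 53.0) = 56.03
On Form D, PR 56.03 falls between score 39 (PR 55.2) and 44 (PR 85.5).
Interpolate: 39 + (56.03 − 55.2)/(85.5 − 55.2) × (44 − 39) = 39.1

39.1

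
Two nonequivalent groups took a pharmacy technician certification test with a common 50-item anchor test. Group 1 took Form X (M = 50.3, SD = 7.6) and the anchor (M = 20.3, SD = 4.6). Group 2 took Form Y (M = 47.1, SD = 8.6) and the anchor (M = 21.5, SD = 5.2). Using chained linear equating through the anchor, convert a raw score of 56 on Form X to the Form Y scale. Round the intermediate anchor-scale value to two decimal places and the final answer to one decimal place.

50.8

Form X → anchor (Group 1): v = (4.6/7.6)(56 − 50.3) + 20.3 = 23.75
anchor → Form Y (Group 2): y = (8.6/5.2)(23.75 − 21.5) + 47.1 = 50.8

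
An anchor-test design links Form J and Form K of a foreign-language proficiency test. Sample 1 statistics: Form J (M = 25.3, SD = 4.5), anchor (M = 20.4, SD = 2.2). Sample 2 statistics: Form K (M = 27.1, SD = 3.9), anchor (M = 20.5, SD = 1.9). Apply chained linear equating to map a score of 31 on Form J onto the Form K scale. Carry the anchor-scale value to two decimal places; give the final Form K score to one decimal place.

32.6

Form J → anchor (Sample 1): v = (2.2/4.5)(31 − 25.3) + 20.4 = 23.19
anchor → Form K (Sample 2): y = (3.9/1.9)(23.19 − 20.5) + 27.1 = 32.6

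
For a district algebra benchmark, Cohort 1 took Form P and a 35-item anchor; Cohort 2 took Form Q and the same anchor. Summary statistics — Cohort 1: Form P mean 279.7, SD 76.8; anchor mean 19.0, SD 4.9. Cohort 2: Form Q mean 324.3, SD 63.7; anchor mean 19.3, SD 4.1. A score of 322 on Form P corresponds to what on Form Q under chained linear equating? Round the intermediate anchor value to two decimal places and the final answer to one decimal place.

Form P → anchor (Cohort 1): v = (4.9/76.8)(322 − 279.7) + 19.0 = 21.70
anchor → Form Q (Cohort 2): y = (63.7/4.1)(21.70 − 19.3) + 324.3 = 361.6

361.6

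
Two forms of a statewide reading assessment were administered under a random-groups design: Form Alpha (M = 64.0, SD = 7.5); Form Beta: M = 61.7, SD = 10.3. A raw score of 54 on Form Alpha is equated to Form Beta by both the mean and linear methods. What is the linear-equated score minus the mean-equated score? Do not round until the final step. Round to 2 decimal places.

-3.73

Mean-equated: 54 + (61.7 − 64.0) = 51.70
Linear-equated: (10.3/7.5)(54 − 64.0) + 61.7 = 47.967
Difference = 47.967 − 51.70 = -3.73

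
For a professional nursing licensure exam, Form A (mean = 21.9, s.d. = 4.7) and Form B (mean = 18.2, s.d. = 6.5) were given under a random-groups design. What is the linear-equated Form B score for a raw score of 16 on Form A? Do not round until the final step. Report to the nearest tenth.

Linear equating: y = (SD_Y/SD_X)(x − M_X) + M_Y
y = (6.5/4.7)(16 − 21.9) + 18.2
y = 1.382979 × -5.9 + 18.2 = -8.1596 + 18.2 = 10.0

10.0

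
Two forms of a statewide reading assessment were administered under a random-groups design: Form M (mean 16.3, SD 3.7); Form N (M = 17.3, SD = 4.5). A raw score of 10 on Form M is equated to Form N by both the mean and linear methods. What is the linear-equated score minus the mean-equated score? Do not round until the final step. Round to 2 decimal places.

-1.36

Mean-equated: 10 + (17.3 − 16.3) = 11.00
Linear-equated: (4.5/3.7)(10 − 16.3) + 17.3 = 9.638
Difference = 9.638 − 11.00 = -1.36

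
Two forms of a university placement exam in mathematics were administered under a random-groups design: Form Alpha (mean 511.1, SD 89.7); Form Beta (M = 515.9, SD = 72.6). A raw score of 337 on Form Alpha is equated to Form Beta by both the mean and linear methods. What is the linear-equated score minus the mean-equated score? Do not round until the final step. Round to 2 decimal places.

Mean-equated: 337 + (515.9 − 511.1) = 341.80
Linear-equated: (72.6/89.7)(337 − 511.1) + 515.9 = 374.990
Difference = 374.990 − 341.80 = 33.19

33.19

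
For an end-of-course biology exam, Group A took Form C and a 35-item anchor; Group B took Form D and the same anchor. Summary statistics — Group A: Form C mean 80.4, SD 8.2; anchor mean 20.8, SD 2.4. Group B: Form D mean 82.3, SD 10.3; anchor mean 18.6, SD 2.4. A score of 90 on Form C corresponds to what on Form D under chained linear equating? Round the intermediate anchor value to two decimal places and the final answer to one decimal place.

103.8

Form C → anchor (Group A): v = (2.4/8.2)(90 − 80.4) + 20.8 = 23.61
anchor → Form D (Group B): y = (10.3/2.4)(23.61 − 18.6) + 82.3 = 103.8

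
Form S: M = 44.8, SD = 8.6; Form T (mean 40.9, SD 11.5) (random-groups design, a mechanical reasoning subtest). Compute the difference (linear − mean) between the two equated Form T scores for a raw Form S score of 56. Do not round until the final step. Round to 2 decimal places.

Mean-equated: 56 + (40.9 − 44.8) = 52.10
Linear-equated: (11.5/8.6)(56 − 44.8) + 40.9 = 55.877
Difference = 55.877 − 52.10 = 3.78

3.78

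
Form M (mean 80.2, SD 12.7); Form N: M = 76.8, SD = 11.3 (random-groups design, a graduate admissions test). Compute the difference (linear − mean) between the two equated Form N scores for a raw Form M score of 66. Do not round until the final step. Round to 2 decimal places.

1.57

Mean-equated: 66 + (76.8 − 80.2) = 62.60
Linear-equated: (11.3/12.7)(66 − 80.2) + 76.8 = 64.165
Difference = 64.165 − 62.60 = 1.57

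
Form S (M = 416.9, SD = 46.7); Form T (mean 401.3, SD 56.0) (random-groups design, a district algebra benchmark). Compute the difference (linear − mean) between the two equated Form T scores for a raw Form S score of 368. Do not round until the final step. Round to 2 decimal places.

Mean-equated: 368 + (401.3 − 416.9) = 352.40
Linear-equated: (56.0/46.7)(368 − 416.9) + 401.3 = 342.662
Difference = 342.662 − 352.40 = -9.74

-9.74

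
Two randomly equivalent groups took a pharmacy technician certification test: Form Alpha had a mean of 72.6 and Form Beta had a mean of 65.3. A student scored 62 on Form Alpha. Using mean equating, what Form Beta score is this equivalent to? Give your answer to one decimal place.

54.7

Mean equating: y = x + (M_Y − M_X) = 62 + (65.3 − 72.6) = 54.7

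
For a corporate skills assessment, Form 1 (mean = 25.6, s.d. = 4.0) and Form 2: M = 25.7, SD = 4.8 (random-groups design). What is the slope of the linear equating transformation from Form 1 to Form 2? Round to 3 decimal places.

A = SD_Y / SD_X = 4.8 / 4.0 = 1.200

1.200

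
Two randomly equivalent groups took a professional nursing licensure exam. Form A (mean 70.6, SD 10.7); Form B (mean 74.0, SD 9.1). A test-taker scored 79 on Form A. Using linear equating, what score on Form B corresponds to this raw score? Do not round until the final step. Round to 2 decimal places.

Linear equating: y = (SD_Y/SD_X)(x − M_X) + M_Y
y = (9.1/10.7)(79 − 70.6) + 74.0
y = 0.850467 × 8.4 + 74.0 = 7.1439 + 74.0 = 81.14

81.14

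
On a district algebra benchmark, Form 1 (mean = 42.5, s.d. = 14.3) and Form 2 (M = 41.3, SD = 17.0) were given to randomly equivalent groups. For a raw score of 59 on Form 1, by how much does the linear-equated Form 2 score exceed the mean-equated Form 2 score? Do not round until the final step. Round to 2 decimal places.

3.12

Mean-equated: 59 + (41.3 − 42.5) = 57.80
Linear-equated: (17.0/14.3)(59 − 42.5) + 41.3 = 60.915
Difference = 60.915 − 57.80 = 3.12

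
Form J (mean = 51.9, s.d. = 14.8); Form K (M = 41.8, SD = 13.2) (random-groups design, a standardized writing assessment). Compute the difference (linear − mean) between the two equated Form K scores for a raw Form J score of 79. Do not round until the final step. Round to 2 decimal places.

-2.93

Mean-equated: 79 + (41.8 − 51.9) = 68.90
Linear-equated: (13.2/14.8)(79 − 51.9) + 41.8 = 65.970
Difference = 65.970 − 68.90 = -2.93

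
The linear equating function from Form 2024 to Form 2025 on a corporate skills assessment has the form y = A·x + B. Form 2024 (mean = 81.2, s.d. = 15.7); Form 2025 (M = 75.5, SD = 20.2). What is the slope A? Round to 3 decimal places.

A = SD_Y / SD_X = 20.2 / 15.7 = 1.287

1.287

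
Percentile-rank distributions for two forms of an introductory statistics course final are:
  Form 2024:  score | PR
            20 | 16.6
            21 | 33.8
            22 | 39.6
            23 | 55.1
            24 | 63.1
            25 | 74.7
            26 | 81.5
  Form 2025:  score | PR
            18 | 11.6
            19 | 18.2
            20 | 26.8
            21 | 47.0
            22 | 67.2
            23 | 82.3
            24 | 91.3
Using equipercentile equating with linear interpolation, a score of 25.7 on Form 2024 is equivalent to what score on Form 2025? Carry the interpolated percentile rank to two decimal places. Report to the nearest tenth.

22.8

PR of 25.7 on Form 2024: 74.7 + (25.7 − 25)/(26 − 25) × (81.5 − 74.7) = 79.46
On Form 2025, PR 79.46 falls between score 22 (PR 67.2) and 23 (PR 82.3).
Interpolate: 22 + (79.46 − 67.2)/(82.3 − 67.2) × (23 − 22) = 22.8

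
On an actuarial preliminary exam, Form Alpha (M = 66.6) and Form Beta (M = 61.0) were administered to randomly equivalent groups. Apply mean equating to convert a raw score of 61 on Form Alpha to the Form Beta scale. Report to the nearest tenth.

Mean equating: y = x + (M_Y − M_X) = 61 + (61.0 − 66.6) = 55.4

55.4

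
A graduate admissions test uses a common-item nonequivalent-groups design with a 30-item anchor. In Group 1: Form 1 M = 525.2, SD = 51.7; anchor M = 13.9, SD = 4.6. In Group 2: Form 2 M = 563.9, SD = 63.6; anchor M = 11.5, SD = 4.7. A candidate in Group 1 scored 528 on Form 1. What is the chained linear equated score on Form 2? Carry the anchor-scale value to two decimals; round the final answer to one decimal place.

599.8

Form 1 → anchor (Group 1): v = (4.6/51.7)(528 − 525.2) + 13.9 = 14.15
anchor → Form 2 (Group 2): y = (63.6/4.7)(14.15 − 11.5) + 563.9 = 599.8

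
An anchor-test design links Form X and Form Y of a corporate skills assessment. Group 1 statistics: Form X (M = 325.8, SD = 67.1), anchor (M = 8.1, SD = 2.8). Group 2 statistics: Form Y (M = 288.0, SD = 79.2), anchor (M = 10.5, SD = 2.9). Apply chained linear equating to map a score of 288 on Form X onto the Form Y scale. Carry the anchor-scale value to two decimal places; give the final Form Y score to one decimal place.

179.3

Form X → anchor (Group 1): v = (2.8/67.1)(288 − 325.8) + 8.1 = 6.52
anchor → Form Y (Group 2): y = (79.2/2.9)(6.52 − 10.5) + 288.0 = 179.3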